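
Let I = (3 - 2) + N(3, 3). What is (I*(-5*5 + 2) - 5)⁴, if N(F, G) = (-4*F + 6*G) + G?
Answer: 3049800625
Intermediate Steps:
N(F, G) = -4*F + 7*G
I = 10 (I = (3 - 2) + (-4*3 + 7*3) = 1 + (-12 + 21) = 1 + 9 = 10)
(I*(-5*5 + 2) - 5)⁴ = (10*(-5*5 + 2) - 5)⁴ = (10*(-25 + 2) - 5)⁴ = (10*(-23) - 5)⁴ = (-230 - 5)⁴ = (-235)⁴ = 3049800625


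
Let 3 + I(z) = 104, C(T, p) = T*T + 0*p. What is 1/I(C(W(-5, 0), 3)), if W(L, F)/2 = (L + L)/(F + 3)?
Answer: 1/101 ≈ 0.0099010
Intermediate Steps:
W(L, F) = 4*L/(3 + F) (W(L, F) = 2*((L + L)/(F + 3)) = 2*((2*L)/(3 + F)) = 2*(2*L/(3 + F)) = 4*L/(3 + F))
C(T, p) = T**2 (C(T, p) = T**2 + 0 = T**2)
I(z) = 101 (I(z) = -3 + 104 = 101)
1/I(C(W(-5, 0), 3)) = 1/101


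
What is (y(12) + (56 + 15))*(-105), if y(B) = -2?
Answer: -7245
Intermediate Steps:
(y(12) + (56 + 15))*(-105) = (-2 + (56 + 15))*(-105) = (-2 + 71)*(-105) = 69*(-105) = -7245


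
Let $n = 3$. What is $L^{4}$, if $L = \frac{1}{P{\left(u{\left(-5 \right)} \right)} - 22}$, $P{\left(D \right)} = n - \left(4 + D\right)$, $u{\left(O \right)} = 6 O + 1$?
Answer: $\frac{1}{1296} \approx 0.0007716$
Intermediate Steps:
$u{\left(O \right)} = 1 + 6 O$
$P{\left(D \right)} = -1 - D$ ($P{\left(D \right)} = 3 - \left(4 + D\right) = -1 - D$)
$L = \frac{1}{6}$ ($L = \frac{1}{\left(-1 - \left(1 + 6 \left(-5\right)\right)\right) - 22} = \frac{1}{\left(-1 - \left(1 - 30\right)\right) - 22} = \frac{1}{\left(-1 - -29\right) - 22} = \frac{1}{\left(-1 + 29\right) - 22} = \frac{1}{28 - 22} = \frac{1}{6} \approx 0.16667$)
$L^{4} = \left(\frac{1}{6}\right)^{4} = \frac{1}{1296}$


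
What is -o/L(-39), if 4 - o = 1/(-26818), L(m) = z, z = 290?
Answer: -107273/7777220 ≈ -0.013793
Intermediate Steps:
L(m) = 290
o = 107273/26818 (o = 4 - 1/(-26818) = 4 - 1*(-1/26818) = 4 + 1/26818 = 107273/26818 ≈ 4.0000)
-o/L(-39) = -107273/(26818*290) = -1*107273/7777220 = -107273/7777220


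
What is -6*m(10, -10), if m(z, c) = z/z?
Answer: -6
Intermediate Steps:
m(z, c) = 1
-6*m(10, -10) = -6*1 = -6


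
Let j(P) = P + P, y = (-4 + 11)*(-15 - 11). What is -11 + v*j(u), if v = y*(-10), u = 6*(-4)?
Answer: -87371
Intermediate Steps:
y = -182 (y = 7*(-26) = -182)
u = -24
j(P) = 2*P
v = 1820 (v = -182*(-10) = 1820)
-11 + v*j(u) = -11 + 1820*(2*(-24)) = -11 + 1820*(-48) = -11 - 87360 = -87371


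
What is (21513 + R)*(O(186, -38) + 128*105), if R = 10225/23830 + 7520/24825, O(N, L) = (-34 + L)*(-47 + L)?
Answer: 331922460229268/788773 ≈ 4.2081e+8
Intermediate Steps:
O(N, L) = (-47 + L)*(-34 + L)
R = 17321489/23663190 (R = 10225*(1/23830) + 7520*(1/24825) = 2045/4766 + 1504/4965 = 17321489/23663190 ≈ 0.73200)
(21513 + R)*(O(186, -38) + 128*105) = (21513 + 17321489/23663190)*((1598 + (-38)**2 - 81*(-38)) + 128*105) = 509083527959*((1598 + 1444 + 3078) + 13440)/23663190 = 509083527959*(6120 + 13440)/23663190 = (509083527959/23663190)*19560 = 331922460229268/788773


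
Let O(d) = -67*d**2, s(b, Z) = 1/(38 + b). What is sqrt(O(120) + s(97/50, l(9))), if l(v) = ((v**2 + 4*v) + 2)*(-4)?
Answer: 5*I*sqrt(153905239334)/1997 ≈ 982.24*I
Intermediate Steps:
l(v) = -8 - 16*v - 4*v**2 (l(v) = (2 + v**2 + 4*v)*(-4) = -8 - 16*v - 4*v**2)
sqrt(O(120) + s(97/50, l(9))) = sqrt(-67*120**2 + 1/(38 + 97/50)) = sqrt(-67*14400 + 1/(38 + 97*(1/50))) = sqrt(-964800 + 1/(38 + 97/50)) = sqrt(-964800 + 1/(1997/50)) = sqrt(-964800 + 50/1997) = sqrt(-1926705550/1997) = 5*I*sqrt(153905239334)/1997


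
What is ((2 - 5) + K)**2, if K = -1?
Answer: 16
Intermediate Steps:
((2 - 5) + K)**2 = ((2 - 5) - 1)**2 = (-3 - 1)**2 = (-4)**2 = 16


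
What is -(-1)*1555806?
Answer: 1555806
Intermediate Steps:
-(-1)*1555806 = -1*(-1555806) = 1555806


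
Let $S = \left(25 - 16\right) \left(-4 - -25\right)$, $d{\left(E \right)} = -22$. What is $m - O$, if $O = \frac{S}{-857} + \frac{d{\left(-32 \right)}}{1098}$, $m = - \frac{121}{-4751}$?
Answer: $\frac{594685841}{2235312243} \approx 0.26604$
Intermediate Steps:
$S = 189$ ($S = 9 \left(-4 + 25\right) = 9 \cdot 21 = 189$)
$m = \frac{121}{4751}$ ($m = \left(-121\right) \left(- \frac{1}{4751}\right) = \frac{121}{4751} \approx 0.025468$)
$O = - \frac{113188}{470493}$ ($O = \frac{189}{-857} - \frac{22}{1098} = 189 \left(- \frac{1}{857}\right) - \frac{11}{549} = - \frac{189}{857} - \frac{11}{549} = - \frac{113188}{470493} \approx -0.24057$)
$m - O = \frac{121}{4751} - - \frac{113188}{470493} = \frac{121}{4751} + \frac{113188}{470493} = \frac{594685841}{2235312243}$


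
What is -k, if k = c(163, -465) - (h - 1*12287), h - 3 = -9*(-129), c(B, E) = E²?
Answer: -227348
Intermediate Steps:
h = 1164 (h = 3 - 9*(-129) = 3 + 1161 = 1164)
k = 227348 (k = (-465)² - (1164 - 1*12287) = 216225 - (1164 - 12287) = 216225 - 1*(-11123) = 216225 + 11123 = 227348)
-k = -1*227348 = -227348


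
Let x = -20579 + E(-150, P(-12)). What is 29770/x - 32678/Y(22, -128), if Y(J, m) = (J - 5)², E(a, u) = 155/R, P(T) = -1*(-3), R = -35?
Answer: -2384300831/20820138 ≈ -114.52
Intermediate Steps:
P(T) = 3
E(a, u) = -31/7 (E(a, u) = 155/(-35) = 155*(-1/35) = -31/7)
Y(J, m) = (-5 + J)²
x = -144084/7 (x = -20579 - 31/7 = -144084/7 ≈ -20583.)
29770/x - 32678/Y(22, -128) = 29770/(-144084/7) - 32678/(-5 + 22)² = 29770*(-7/144084) - 32678/(17²) = -104195/72042 - 32678/289 = -2384300831/20820138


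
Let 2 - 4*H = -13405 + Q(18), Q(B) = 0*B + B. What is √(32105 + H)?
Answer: √141809/2 ≈ 188.29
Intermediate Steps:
Q(B) = B (Q(B) = 0 + B = B)
H = 13389/4 (H = ½ - (-13405 + 18)/4 = ½ - ¼*(-13387) = ½ + 13387/4 = 13389/4 ≈ 3347.3)
√(32105 + H) = √(32105 + 13389/4) = √(141809/4) = √141809/2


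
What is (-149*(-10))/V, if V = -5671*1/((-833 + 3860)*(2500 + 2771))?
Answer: -23773422330/5671 ≈ -4.1921e+6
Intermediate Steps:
V = -5671/15955317 (V = -5671/(3027*5271) = -5671/15955317 ≈ -0.00035543)
(-149*(-10))/V = (-149*(-10))/(-5671/15955317) = 1490*(-15955317/5671) = -23773422330/5671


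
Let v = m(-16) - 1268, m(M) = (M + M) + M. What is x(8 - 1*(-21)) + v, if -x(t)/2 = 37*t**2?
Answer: -63550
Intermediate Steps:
m(M) = 3*M (m(M) = 2*M + M = 3*M)
x(t) = -74*t**2
v = -1316 (v = 3*(-16) - 1268 = -48 - 1268 = -1316)
x(8 - 1*(-21)) + v = -74*(8 - 1*(-21))**2 - 1316 = -74*(8 + 21)**2 - 1316 = -74*29**2 - 1316 = -74*841 - 1316 = -62234 - 1316 = -63550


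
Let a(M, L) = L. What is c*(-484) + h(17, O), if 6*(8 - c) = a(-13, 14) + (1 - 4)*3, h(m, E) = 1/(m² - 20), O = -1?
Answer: -2799211/807 ≈ -3468.7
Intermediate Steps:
h(m, E) = 1/(-20 + m²)
c = 43/6 (c = 8 - (14 + (1 - 4)*3)/6 = 8 - (14 - 3*3)/6 = 8 - (14 - 9)/6 = 8 - ⅙*5 = 8 - ⅚ = 43/6 ≈ 7.1667)
c*(-484) + h(17, O) = (43/6)*(-484) + 1/(-20 + 17²) = -10406/3 + 1/(-20 + 289) = -10406/3 + 1/269 = -2799211/807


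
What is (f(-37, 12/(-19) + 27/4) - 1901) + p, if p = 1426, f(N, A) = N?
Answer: -512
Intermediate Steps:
(f(-37, 12/(-19) + 27/4) - 1901) + p = (-37 - 1901) + 1426 = -1938 + 1426 = -512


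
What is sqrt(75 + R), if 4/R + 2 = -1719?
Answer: sqrt(222131191)/1721 ≈ 8.6601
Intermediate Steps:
R = -4/1721 (R = 4/(-2 - 1719) = 4/(-1721) = 4*(-1/1721) = -4/1721 ≈ -0.0023242)
sqrt(75 + R) = sqrt(75 - 4/1721) = sqrt(129071/1721) = sqrt(222131191)/1721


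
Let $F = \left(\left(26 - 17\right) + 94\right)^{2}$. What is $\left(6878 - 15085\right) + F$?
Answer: $2402$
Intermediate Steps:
$F = 10609$ ($F = \left(9 + 94\right)^{2} = 103^{2} = 10609$)
$\left(6878 - 15085\right) + F = \left(6878 - 15085\right) + 10609 = -8207 + 10609 = 2402$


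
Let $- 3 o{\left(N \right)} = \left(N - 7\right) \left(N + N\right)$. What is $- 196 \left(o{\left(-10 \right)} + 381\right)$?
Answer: $- \frac{157388}{3} \approx -52463.0$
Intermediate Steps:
$o{\left(N \right)} = - \frac{2 N \left(-7 + N\right)}{3}$ ($o{\left(N \right)} = - \frac{\left(N - 7\right) \left(N + N\right)}{3} = - \frac{\left(-7 + N\right) 2 N}{3} = - \frac{2 N \left(-7 + N\right)}{3}$)
$- 196 \left(o{\left(-10 \right)} + 381\right) = - 196 \left(\frac{2}{3} \left(-10\right) \left(7 - -10\right) + 381\right) = - 196 \left(\frac{2}{3} \left(-10\right) \left(7 + 10\right) + 381\right) = - 196 \left(\frac{2}{3} \left(-10\right) 17 + 381\right) = - 196 \left(- \frac{340}{3} + 381\right) = \left(-196\right) \frac{803}{3} = - \frac{157388}{3}$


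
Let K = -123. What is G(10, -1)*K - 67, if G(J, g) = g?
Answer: 56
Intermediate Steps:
G(10, -1)*K - 67 = -1*(-123) - 67 = 123 - 67 = 56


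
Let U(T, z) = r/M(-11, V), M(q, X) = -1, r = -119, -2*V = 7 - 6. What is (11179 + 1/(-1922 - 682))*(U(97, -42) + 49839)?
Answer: 727141562585/1302 ≈ 5.5848e+8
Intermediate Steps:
V = -½ (V = -(7 - 6)/2 = -½*1 = -½ ≈ -0.50000)
U(T, z) = 119 (U(T, z) = -119/(-1) = -119*(-1) = 119)
(11179 + 1/(-1922 - 682))*(U(97, -42) + 49839) = (11179 + 1/(-1922 - 682))*(119 + 49839) = (11179 + 1/(-2604))*49958 = (11179 - 1/2604)*49958 = (29110115/2604)*49958 = 727141562585/1302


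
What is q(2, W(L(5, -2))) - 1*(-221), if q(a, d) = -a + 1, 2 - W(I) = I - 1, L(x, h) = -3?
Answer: 220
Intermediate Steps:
W(I) = 3 - I (W(I) = 2 - (I - 1) = 2 - (-1 + I) = 2 + (1 - I) = 3 - I)
q(a, d) = 1 - a
q(2, W(L(5, -2))) - 1*(-221) = (1 - 1*2) - 1*(-221) = (1 - 2) + 221 = -1 + 221 = 220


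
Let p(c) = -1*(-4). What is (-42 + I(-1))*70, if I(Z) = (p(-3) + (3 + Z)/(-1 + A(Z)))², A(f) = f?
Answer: -2310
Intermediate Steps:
p(c) = 4
I(Z) = (4 + (3 + Z)/(-1 + Z))²
(-42 + I(-1))*70 = (-42 + (-1 + 5*(-1))²/(-1 - 1)²)*70 = (-42 + (-1 - 5)²/(-2)²)*70 = (-42 + (¼)*(-6)²)*70 = (-42 + (¼)*36)*70 = (-42 + 9)*70 = -33*70 = -2310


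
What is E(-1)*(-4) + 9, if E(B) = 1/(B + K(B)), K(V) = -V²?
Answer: 11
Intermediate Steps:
E(B) = 1/(B - B²)
E(-1)*(-4) + 9 = -1/(-1*(-1 - 1))*(-4) + 9 = -1*(-1)/(-2)*(-4) + 9 = -1*(-1)*(-½)*(-4) + 9 = -½*(-4) + 9 = 2 + 9 = 11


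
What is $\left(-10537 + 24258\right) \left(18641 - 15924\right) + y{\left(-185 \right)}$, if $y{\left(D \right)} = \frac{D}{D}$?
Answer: $37279958$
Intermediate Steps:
$y{\left(D \right)} = 1$
$\left(-10537 + 24258\right) \left(18641 - 15924\right) + y{\left(-185 \right)} = \left(-10537 + 24258\right) \left(18641 - 15924\right) + 1 = 13721 \cdot 2717 + 1 = 37279957 + 1 = 37279958$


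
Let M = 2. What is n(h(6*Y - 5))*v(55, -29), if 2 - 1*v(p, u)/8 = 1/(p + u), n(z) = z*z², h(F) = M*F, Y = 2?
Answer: 559776/13 ≈ 43060.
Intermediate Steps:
h(F) = 2*F
n(z) = z³
v(p, u) = 16 - 8/(p + u)
n(h(6*Y - 5))*v(55, -29) = (2*(6*2 - 5))³*(8*(-1 + 2*55 + 2*(-29))/(55 - 29)) = (2*(12 - 5))³*(8*(-1 + 110 - 58)/26) = (2*7)³*(8*(1/26)*51) = 14³*(204/13) = 2744*(204/13) = 559776/13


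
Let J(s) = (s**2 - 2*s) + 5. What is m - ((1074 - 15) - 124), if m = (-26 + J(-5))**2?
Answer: -739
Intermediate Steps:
J(s) = 5 + s**2 - 2*s
m = 196 (m = (-26 + (5 + (-5)**2 - 2*(-5)))**2 = (-26 + (5 + 25 + 10))**2 = (-26 + 40)**2 = 14**2 = 196)
m - ((1074 - 15) - 124) = 196 - ((1074 - 15) - 124) = 196 - (1059 - 124) = 196 - 1*935 = 196 - 935 = -739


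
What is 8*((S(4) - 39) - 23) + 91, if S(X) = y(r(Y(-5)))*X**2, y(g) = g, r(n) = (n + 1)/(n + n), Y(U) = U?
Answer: -1769/5 ≈ -353.80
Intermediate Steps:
r(n) = (1 + n)/(2*n) (r(n) = (1 + n)/((2*n)) = (1 + n)*(1/(2*n)) = (1 + n)/(2*n))
S(X) = 2*X**2/5 (S(X) = ((1/2)*(1 - 5)/(-5))*X**2 = ((1/2)*(-1/5)*(-4))*X**2 = 2*X**2/5)
8*((S(4) - 39) - 23) + 91 = 8*(((2/5)*4**2 - 39) - 23) + 91 = 8*(((2/5)*16 - 39) - 23) + 91 = 8*((32/5 - 39) - 23) + 91 = 8*(-163/5 - 23) + 91 = 8*(-278/5) + 91 = -2224/5 + 91 = -1769/5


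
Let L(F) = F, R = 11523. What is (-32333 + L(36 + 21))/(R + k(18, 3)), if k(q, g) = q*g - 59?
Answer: -16138/5759 ≈ -2.8022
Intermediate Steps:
k(q, g) = -59 + g*q (k(q, g) = g*q - 59 = -59 + g*q)
(-32333 + L(36 + 21))/(R + k(18, 3)) = (-32333 + (36 + 21))/(11523 + (-59 + 3*18)) = (-32333 + 57)/(11523 + (-59 + 54)) = -32276/(11523 - 5) = -32276/11518 = -32276*1/11518 = -16138/5759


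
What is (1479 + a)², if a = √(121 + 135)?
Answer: 2235025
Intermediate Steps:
a = 16 (a = √256 = 16)
(1479 + a)² = (1479 + 16)² = 1495² = 2235025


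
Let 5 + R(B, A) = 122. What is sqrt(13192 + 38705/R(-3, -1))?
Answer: sqrt(20568197)/39 ≈ 116.29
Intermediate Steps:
R(B, A) = 117 (R(B, A) = -5 + 122 = 117)
sqrt(13192 + 38705/R(-3, -1)) = sqrt(13192 + 38705/117) = sqrt(1582169/117) = sqrt(20568197)/39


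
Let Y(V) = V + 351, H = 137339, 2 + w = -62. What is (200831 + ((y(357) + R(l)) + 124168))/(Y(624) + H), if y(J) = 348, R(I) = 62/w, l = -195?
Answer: 10411073/4426048 ≈ 2.3522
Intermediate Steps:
w = -64 (w = -2 - 62 = -64)
R(I) = -31/32 (R(I) = 62/(-64) = 62*(-1/64) = -31/32)
Y(V) = 351 + V
(200831 + ((y(357) + R(l)) + 124168))/(Y(624) + H) = (200831 + ((348 - 31/32) + 124168))/((351 + 624) + 137339) = (200831 + (11105/32 + 124168))/(975 + 137339) = (200831 + 3984481/32)/138314 = (10411073/32)*(1/138314) = 10411073/4426048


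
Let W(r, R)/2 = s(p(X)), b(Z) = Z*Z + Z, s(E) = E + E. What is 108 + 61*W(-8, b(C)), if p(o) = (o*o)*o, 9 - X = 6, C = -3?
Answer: 6696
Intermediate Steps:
X = 3 (X = 9 - 1*6 = 9 - 6 = 3)
p(o) = o**3 (p(o) = o**2*o = o**3)
s(E) = 2*E
b(Z) = Z + Z**2 (b(Z) = Z**2 + Z = Z + Z**2)
W(r, R) = 108 (W(r, R) = 2*(2*3**3) = 2*(2*27) = 2*54 = 108)
108 + 61*W(-8, b(C)) = 108 + 61*108 = 108 + 6588 = 6696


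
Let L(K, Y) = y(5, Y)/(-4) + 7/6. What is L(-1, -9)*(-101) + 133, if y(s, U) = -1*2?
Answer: -106/3 ≈ -35.333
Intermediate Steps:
y(s, U) = -2
L(K, Y) = 5/3 (L(K, Y) = -2/(-4) + 7/6 = -2*(-1/4) + 7*(1/6) = 1/2 + 7/6 = 5/3)
L(-1, -9)*(-101) + 133 = (5/3)*(-101) + 133 = -505/3 + 133 = -106/3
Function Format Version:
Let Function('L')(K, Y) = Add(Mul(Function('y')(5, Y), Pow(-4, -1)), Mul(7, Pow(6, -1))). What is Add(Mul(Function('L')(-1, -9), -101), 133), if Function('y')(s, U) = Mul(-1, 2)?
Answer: Rational(-106, 3) ≈ -35.333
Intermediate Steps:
Function('y')(s, U) = -2
Function('L')(K, Y) = Rational(5, 3) (Function('L')(K, Y) = Add(Mul(-2, Pow(-4, -1)), Mul(7, Pow(6, -1))) = Add(Mul(-2, Rational(-1, 4)), Mul(7, Rational(1, 6))) = Add(Rational(1, 2), Rational(7, 6)) = Rational(5, 3))
Add(Mul(Function('L')(-1, -9), -101), 133) = Add(Mul(Rational(5, 3), -101), 133) = Add(Rational(-505, 3), 133) = Rational(-106, 3)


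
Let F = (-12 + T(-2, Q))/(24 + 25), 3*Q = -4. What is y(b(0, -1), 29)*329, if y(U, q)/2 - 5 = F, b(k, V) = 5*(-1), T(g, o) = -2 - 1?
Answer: 21620/7 ≈ 3088.6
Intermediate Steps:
Q = -4/3 (Q = (⅓)*(-4) = -4/3 ≈ -1.3333)
T(g, o) = -3
b(k, V) = -5
F = -15/49 (F = (-12 - 3)/(24 + 25) = -15/49 ≈ -0.30612)
y(U, q) = 460/49 (y(U, q) = 10 + 2*(-15/49) = 10 - 30/49 = 460/49)
y(b(0, -1), 29)*329 = (460/49)*329 = 21620/7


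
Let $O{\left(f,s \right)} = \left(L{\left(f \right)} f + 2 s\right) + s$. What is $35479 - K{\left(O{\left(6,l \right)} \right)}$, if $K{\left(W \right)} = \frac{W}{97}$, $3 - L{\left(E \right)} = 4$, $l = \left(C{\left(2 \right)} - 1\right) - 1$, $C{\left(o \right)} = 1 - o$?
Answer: $\frac{3441478}{97} \approx 35479.0$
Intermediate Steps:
$l = -3$ ($l = \left(\left(1 - 2\right) - 1\right) - 1 = \left(-1 - 1\right) - 1 = -2 - 1 = -3$)
$L{\left(E \right)} = -1$ ($L{\left(E \right)} = 3 - 4 = -1$)
$O{\left(f,s \right)} = - f + 3 s$ ($O{\left(f,s \right)} = \left(- f + 2 s\right) + s = - f + 3 s$)
$K{\left(W \right)} = \frac{W}{97}$ ($K{\left(W \right)} = W \frac{1}{97} = \frac{W}{97}$)
$35479 - K{\left(O{\left(6,l \right)} \right)} = 35479 - \frac{\left(-1\right) 6 + 3 \left(-3\right)}{97} = 35479 - \frac{-6 - 9}{97} = 35479 - \frac{1}{97} \left(-15\right) = 35479 - - \frac{15}{97} = 35479 + \frac{15}{97} = \frac{3441478}{97}$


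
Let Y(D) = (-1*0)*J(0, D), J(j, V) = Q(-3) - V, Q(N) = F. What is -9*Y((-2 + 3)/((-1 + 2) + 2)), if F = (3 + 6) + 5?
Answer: 0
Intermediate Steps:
F = 14 (F = 9 + 5 = 14)
Q(N) = 14
J(j, V) = 14 - V
Y(D) = 0 (Y(D) = (-1*0)*(14 - D) = 0*(14 - D) = 0)
-9*Y((-2 + 3)/((-1 + 2) + 2)) = -9*0 = 0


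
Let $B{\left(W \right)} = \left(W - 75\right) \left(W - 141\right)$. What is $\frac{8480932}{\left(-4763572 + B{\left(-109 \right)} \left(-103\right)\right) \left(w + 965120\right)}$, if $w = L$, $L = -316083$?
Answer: $- \frac{2120233}{1541717946541} \approx -1.3752 \cdot 10^{-6}$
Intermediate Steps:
$B{\left(W \right)} = \left(-141 + W\right) \left(-75 + W\right)$ ($B{\left(W \right)} = \left(-75 + W\right) \left(-141 + W\right) = \left(-141 + W\right) \left(-75 + W\right)$)
$w = -316083$
$\frac{8480932}{\left(-4763572 + B{\left(-109 \right)} \left(-103\right)\right) \left(w + 965120\right)} = \frac{8480932}{\left(-4763572 + \left(10575 + \left(-109\right)^{2} - -23544\right) \left(-103\right)\right) \left(-316083 + 965120\right)} = \frac{8480932}{\left(-4763572 + \left(10575 + 11881 + 23544\right) \left(-103\right)\right) 649037} = \frac{8480932}{\left(-4763572 + 46000 \left(-103\right)\right) 649037} = \frac{8480932}{\left(-4763572 - 4738000\right) 649037} = \frac{8480932}{\left(-9501572\right) 649037} = \frac{8480932}{-6166871786164} = 8480932 \left(- \frac{1}{6166871786164}\right) = - \frac{2120233}{1541717946541}$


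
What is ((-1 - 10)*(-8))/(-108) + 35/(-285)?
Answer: -481/513 ≈ -0.93762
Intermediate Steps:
((-1 - 10)*(-8))/(-108) + 35/(-285) = -11*(-8)*(-1/108) + 35*(-1/285) = 88*(-1/108) - 7/57 = -22/27 - 7/57 = -481/513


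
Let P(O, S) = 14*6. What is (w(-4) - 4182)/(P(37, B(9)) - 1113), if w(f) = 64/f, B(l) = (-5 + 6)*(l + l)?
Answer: 4198/1029 ≈ 4.0797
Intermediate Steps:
B(l) = 2*l (B(l) = 1*(2*l) = 2*l)
P(O, S) = 84
(w(-4) - 4182)/(P(37, B(9)) - 1113) = (64/(-4) - 4182)/(84 - 1113) = (64*(-¼) - 4182)/(-1029) = (-16 - 4182)*(-1/1029) = -4198*(-1/1029) = 4198/1029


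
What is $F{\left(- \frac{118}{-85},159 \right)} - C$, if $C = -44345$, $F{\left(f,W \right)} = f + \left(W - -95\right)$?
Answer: $\frac{3791033}{85} \approx 44600.0$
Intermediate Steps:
$F{\left(f,W \right)} = 95 + W + f$ ($F{\left(f,W \right)} = f + \left(W + 95\right) = f + \left(95 + W\right) = 95 + W + f$)
$F{\left(- \frac{118}{-85},159 \right)} - C = \left(95 + 159 - \frac{118}{-85}\right) - -44345 = \left(95 + 159 - - \frac{118}{85}\right) + 44345 = \left(95 + 159 + \frac{118}{85}\right) + 44345 = \frac{21708}{85} + 44345 = \frac{3791033}{85}$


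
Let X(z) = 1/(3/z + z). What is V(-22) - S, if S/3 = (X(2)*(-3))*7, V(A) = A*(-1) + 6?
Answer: 46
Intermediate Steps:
V(A) = 6 - A (V(A) = -A + 6 = 6 - A)
X(z) = 1/(z + 3/z)
S = -18 (S = 3*(((2/(3 + 2**2))*(-3))*7) = 3*(((2/(3 + 4))*(-3))*7) = 3*(((2/7)*(-3))*7) = 3*(-6/7*7) = 3*(-6) = -18)
V(-22) - S = (6 - 1*(-22)) - 1*(-18) = (6 + 22) + 18 = 28 + 18 = 46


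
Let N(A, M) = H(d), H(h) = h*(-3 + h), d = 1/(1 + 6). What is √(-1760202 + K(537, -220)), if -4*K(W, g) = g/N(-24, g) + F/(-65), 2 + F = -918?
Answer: 9*I*√14691235/26 ≈ 1326.8*I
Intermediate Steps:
F = -920 (F = -2 - 918 = -920)
d = ⅐ (d = 1/7 = ⅐ ≈ 0.14286)
N(A, M) = -20/49 (N(A, M) = (-3 + ⅐)/7 = (⅐)*(-20/7) = -20/49)
K(W, g) = -46/13 + 49*g/80 (K(W, g) = -(g/(-20/49) - 920/(-65))/4 = -(g*(-49/20) - 920*(-1/65))/4 = -(-49*g/20 + 184/13)/4 = -(184/13 - 49*g/20)/4 = -46/13 + 49*g/80)
√(-1760202 + K(537, -220)) = √(-1760202 + (-46/13 + (49/80)*(-220))) = √(-1760202 + (-46/13 - 539/4)) = √(-1760202 - 7191/52) = √(-91537695/52) = 9*I*√14691235/26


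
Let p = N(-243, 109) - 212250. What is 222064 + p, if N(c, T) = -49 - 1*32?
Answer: 9733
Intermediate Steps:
N(c, T) = -81 (N(c, T) = -49 - 32 = -81)
p = -212331 (p = -81 - 212250 = -212331)
222064 + p = 222064 - 212331 = 9733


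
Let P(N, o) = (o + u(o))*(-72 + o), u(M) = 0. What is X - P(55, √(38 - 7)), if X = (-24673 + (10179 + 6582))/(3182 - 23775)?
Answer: -630471/20593 + 72*√31 ≈ 370.26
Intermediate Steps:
X = 7912/20593 (X = (-24673 + 16761)/(-20593) = -7912*(-1/20593) = 7912/20593 ≈ 0.38421)
P(N, o) = o*(-72 + o) (P(N, o) = (o + 0)*(-72 + o) = o*(-72 + o))
X - P(55, √(38 - 7)) = 7912/20593 - √(38 - 7)*(-72 + √(38 - 7)) = 7912/20593 - √31*(-72 + √31)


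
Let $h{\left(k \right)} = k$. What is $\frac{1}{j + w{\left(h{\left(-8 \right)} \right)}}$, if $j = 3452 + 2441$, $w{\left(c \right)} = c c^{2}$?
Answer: $\frac{1}{5381} \approx 0.00018584$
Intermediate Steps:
$w{\left(c \right)} = c^{3}$
$j = 5893$
$\frac{1}{j + w{\left(h{\left(-8 \right)} \right)}} = \frac{1}{5893 + \left(-8\right)^{3}} = \frac{1}{5893 - 512} = \frac{1}{5381}$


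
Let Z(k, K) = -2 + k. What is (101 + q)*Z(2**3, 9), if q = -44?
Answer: 342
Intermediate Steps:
(101 + q)*Z(2**3, 9) = (101 - 44)*(-2 + 2**3) = 57*(-2 + 8) = 57*6 = 342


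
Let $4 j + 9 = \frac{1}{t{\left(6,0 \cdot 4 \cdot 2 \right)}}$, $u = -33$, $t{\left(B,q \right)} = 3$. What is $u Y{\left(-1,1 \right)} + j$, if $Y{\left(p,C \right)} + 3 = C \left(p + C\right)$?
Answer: $\frac{581}{6} \approx 96.833$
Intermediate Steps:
$Y{\left(p,C \right)} = -3 + C \left(C + p\right)$ ($Y{\left(p,C \right)} = -3 + C \left(p + C\right) = -3 + C \left(C + p\right)$)
$j = - \frac{13}{6}$ ($j = - \frac{9}{4} + \frac{1}{4 \cdot 3} = - \frac{9}{4} + \frac{1}{4} \cdot \frac{1}{3} = - \frac{9}{4} + \frac{1}{12} = - \frac{13}{6} \approx -2.1667$)
$u Y{\left(-1,1 \right)} + j = - 33 \left(-3 + 1^{2} + 1 \left(-1\right)\right) - \frac{13}{6} = - 33 \left(-3 + 1 - 1\right) - \frac{13}{6} = \left(-33\right) \left(-3\right) - \frac{13}{6} = 99 - \frac{13}{6} = \frac{581}{6}$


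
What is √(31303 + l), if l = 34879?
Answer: √66182 ≈ 257.26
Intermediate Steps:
√(31303 + l) = √(31303 + 34879) = √66182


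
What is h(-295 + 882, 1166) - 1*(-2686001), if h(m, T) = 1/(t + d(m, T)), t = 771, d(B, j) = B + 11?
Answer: 3677135370/1369 ≈ 2.6860e+6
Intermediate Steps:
d(B, j) = 11 + B
h(m, T) = 1/(782 + m) (h(m, T) = 1/(771 + (11 + m)) = 1/(782 + m))
h(-295 + 882, 1166) - 1*(-2686001) = 1/(782 + (-295 + 882)) - 1*(-2686001) = 1/(782 + 587) + 2686001 = 1/1369 + 2686001 = 3677135370/1369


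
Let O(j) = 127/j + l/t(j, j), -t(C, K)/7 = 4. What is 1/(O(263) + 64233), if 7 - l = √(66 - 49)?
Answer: 870817903207/55935449180950964 - 484183*√17/55935449180950964 ≈ 1.5568e-5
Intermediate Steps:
t(C, K) = -28 (t(C, K) = -7*4 = -28)
l = 7 - √17 (l = 7 - √(66 - 49) = 7 - √17 ≈ 2.8769)
O(j) = -¼ + 127/j + √17/28 (O(j) = 127/j + (7 - √17)/(-28) = 127/j + (7 - √17)*(-1/28) = 127/j + (-¼ + √17/28) = -¼ + 127/j + √17/28)
1/(O(263) + 64233) = 1/((1/28)*(3556 + 263*(-7 + √17))/263 + 64233) = 1/((1/28)*(1/263)*(3556 + (-1841 + 263*√17)) + 64233) = 1/((1/28)*(1/263)*(1715 + 263*√17) + 64233) = 1/((245/1052 + √17/28) + 64233) = 1/(67573361/1052 + √17/28)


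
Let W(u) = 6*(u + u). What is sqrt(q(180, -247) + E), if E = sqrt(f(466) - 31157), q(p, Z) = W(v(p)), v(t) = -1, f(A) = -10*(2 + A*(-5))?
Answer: sqrt(-12 + I*sqrt(7877)) ≈ 6.2274 + 7.126*I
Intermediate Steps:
f(A) = -20 + 50*A (f(A) = -10*(2 - 5*A) = -20 + 50*A)
W(u) = 12*u (W(u) = 6*(2*u) = 12*u)
q(p, Z) = -12 (q(p, Z) = 12*(-1) = -12)
E = I*sqrt(7877) (E = sqrt((-20 + 50*466) - 31157) = sqrt((-20 + 23300) - 31157) = sqrt(23280 - 31157) = sqrt(-7877) = I*sqrt(7877) ≈ 88.752*I)
sqrt(q(180, -247) + E) = sqrt(-12 + I*sqrt(7877))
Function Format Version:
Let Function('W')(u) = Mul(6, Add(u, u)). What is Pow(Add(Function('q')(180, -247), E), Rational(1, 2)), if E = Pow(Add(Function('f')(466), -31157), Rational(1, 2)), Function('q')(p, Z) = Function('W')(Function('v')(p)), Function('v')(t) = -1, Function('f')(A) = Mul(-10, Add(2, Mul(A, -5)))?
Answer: Pow(Add(-12, Mul(I, Pow(7877, Rational(1, 2)))), Rational(1, 2)) ≈ Add(6.2274, Mul(7.1260, I))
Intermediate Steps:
Function('f')(A) = Add(-20, Mul(50, A)) (Function('f')(A) = Mul(-10, Add(2, Mul(-5, A))) = Add(-20, Mul(50, A)))
Function('W')(u) = Mul(12, u) (Function('W')(u) = Mul(6, Mul(2, u)) = Mul(12, u))
Function('q')(p, Z) = -12 (Function('q')(p, Z) = Mul(12, -1) = -12)
E = Mul(I, Pow(7877, Rational(1, 2))) (E = Pow(Add(Add(-20, Mul(50, 466)), -31157), Rational(1, 2)) = Pow(Add(Add(-20, 23300), -31157), Rational(1, 2)) = Pow(Add(23280, -31157), Rational(1, 2)) = Pow(-7877, Rational(1, 2)) = Mul(I, Pow(7877, Rational(1, 2))) ≈ Mul(88.752, I))
Pow(Add(Function('q')(180, -247), E), Rational(1, 2)) = Pow(Add(-12, Mul(I, Pow(7877, Rational(1, 2)))), Rational(1, 2))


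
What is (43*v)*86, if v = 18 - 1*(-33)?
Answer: 188598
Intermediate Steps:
v = 51 (v = 18 + 33 = 51)
(43*v)*86 = (43*51)*86 = 2193*86 = 188598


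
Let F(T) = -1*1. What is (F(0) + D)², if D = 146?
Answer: 21025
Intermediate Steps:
F(T) = -1
(F(0) + D)² = (-1 + 146)² = 145² = 21025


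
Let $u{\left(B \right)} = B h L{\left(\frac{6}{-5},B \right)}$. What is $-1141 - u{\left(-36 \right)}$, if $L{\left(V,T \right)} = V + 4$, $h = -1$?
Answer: $- \frac{6209}{5} \approx -1241.8$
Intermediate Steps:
$L{\left(V,T \right)} = 4 + V$
$u{\left(B \right)} = - \frac{14 B}{5}$ ($u{\left(B \right)} = B \left(-1\right) \left(4 + \frac{6}{-5}\right) = - B \left(4 + 6 \left(- \frac{1}{5}\right)\right) = - B \left(4 - \frac{6}{5}\right) = - B \frac{14}{5} = - \frac{14 B}{5}$)
$-1141 - u{\left(-36 \right)} = -1141 - \left(- \frac{14}{5}\right) \left(-36\right) = -1141 - \frac{504}{5} = - \frac{6209}{5}$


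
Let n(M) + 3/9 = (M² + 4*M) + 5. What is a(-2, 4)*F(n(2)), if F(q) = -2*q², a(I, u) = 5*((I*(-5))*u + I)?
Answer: -950000/9 ≈ -1.0556e+5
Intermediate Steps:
a(I, u) = 5*I - 25*I*u (a(I, u) = 5*((-5*I)*u + I) = 5*(-5*I*u + I) = 5*(I - 5*I*u) = 5*I - 25*I*u)
n(M) = 14/3 + M² + 4*M (n(M) = -⅓ + ((M² + 4*M) + 5) = -⅓ + (5 + M² + 4*M) = 14/3 + M² + 4*M)
a(-2, 4)*F(n(2)) = (5*(-2)*(1 - 5*4))*(-2*(14/3 + 2² + 4*2)²) = (5*(-2)*(1 - 20))*(-2*(14/3 + 4 + 8)²) = (5*(-2)*(-19))*(-2*(50/3)²) = 190*(-2*2500/9) = 190*(-5000/9) = -950000/9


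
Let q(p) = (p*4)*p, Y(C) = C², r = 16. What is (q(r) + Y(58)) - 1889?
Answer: 2499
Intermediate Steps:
q(p) = 4*p² (q(p) = (4*p)*p = 4*p²)
(q(r) + Y(58)) - 1889 = (4*16² + 58²) - 1889 = (4*256 + 3364) - 1889 = (1024 + 3364) - 1889 = 4388 - 1889 = 2499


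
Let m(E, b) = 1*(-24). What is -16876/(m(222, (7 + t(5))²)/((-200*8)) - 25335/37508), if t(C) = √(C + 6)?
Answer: 31649250400/1238619 ≈ 25552.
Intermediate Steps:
t(C) = √(6 + C)
m(E, b) = -24
-16876/(m(222, (7 + t(5))²)/((-200*8)) - 25335/37508) = -16876/(-24/((-200*8)) - 25335/37508) = -16876/(-24/(-1600) - 25335*1/37508) = -16876/(-24*(-1/1600) - 25335/37508) = -16876/(3/200 - 25335/37508) = -16876/(-1238619/1875400) = -16876*(-1875400/1238619) = 31649250400/1238619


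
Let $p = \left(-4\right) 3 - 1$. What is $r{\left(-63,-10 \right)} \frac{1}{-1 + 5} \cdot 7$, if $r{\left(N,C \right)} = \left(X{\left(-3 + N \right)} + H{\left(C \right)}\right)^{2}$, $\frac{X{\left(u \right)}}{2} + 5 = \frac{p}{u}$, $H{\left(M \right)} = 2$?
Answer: $\frac{441007}{4356} \approx 101.24$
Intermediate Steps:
$p = -13$ ($p = -12 - 1 = -13$)
$X{\left(u \right)} = -10 - \frac{26}{u}$ ($X{\left(u \right)} = -10 + 2 \left(- \frac{13}{u}\right) = -10 - \frac{26}{u}$)
$r{\left(N,C \right)} = \left(-8 - \frac{26}{-3 + N}\right)^{2}$ ($r{\left(N,C \right)} = \left(\left(-10 - \frac{26}{-3 + N}\right) + 2\right)^{2} = \left(-8 - \frac{26}{-3 + N}\right)^{2}$)
$r{\left(-63,-10 \right)} \frac{1}{-1 + 5} \cdot 7 = \left(8 + \frac{26}{-3 - 63}\right)^{2} \frac{1}{-1 + 5} \cdot 7 = \left(8 + \frac{26}{-66}\right)^{2} \cdot \frac{1}{4} \cdot 7 = \left(8 + 26 \left(- \frac{1}{66}\right)\right)^{2} \cdot \frac{1}{4} \cdot 7 = \left(8 - \frac{13}{33}\right)^{2} \cdot \frac{7}{4} = \left(\frac{251}{33}\right)^{2} \cdot \frac{7}{4} = \frac{63001}{1089} \cdot \frac{7}{4} = \frac{441007}{4356}$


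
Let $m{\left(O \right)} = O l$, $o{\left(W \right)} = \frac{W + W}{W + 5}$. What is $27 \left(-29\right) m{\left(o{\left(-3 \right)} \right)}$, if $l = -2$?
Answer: $-4698$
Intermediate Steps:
$o{\left(W \right)} = \frac{2 W}{5 + W}$
$m{\left(O \right)} = - 2 O$ ($m{\left(O \right)} = O \left(-2\right) = - 2 O$)
$27 \left(-29\right) m{\left(o{\left(-3 \right)} \right)} = 27 \left(-29\right) \left(- 2 \cdot 2 \left(-3\right) \frac{1}{5 - 3}\right) = - 783 \left(- 2 \cdot 2 \left(-3\right) \frac{1}{2}\right) = - 783 \left(\left(-2\right) \left(-3\right)\right) = \left(-783\right) 6 = -4698$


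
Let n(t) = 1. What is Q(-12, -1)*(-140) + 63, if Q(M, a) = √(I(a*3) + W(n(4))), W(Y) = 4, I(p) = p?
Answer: -77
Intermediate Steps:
Q(M, a) = √(4 + 3*a) (Q(M, a) = √(a*3 + 4) = √(3*a + 4) = √(4 + 3*a))
Q(-12, -1)*(-140) + 63 = √(4 + 3*(-1))*(-140) + 63 = √(4 - 3)*(-140) + 63 = √1*(-140) + 63 = 1*(-140) + 63 = -140 + 63 = -77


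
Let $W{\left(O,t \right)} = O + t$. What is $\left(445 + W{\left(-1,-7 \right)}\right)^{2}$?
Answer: $190969$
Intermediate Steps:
$\left(445 + W{\left(-1,-7 \right)}\right)^{2} = \left(445 - 8\right)^{2} = 437^{2} = 190969$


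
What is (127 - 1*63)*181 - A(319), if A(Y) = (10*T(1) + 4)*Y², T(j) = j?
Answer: -1413070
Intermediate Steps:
A(Y) = 14*Y² (A(Y) = (10*1 + 4)*Y² = (10 + 4)*Y² = 14*Y²)
(127 - 1*63)*181 - A(319) = (127 - 1*63)*181 - 14*319² = (127 - 63)*181 - 14*101761 = 64*181 - 1*1424654 = 11584 - 1424654 = -1413070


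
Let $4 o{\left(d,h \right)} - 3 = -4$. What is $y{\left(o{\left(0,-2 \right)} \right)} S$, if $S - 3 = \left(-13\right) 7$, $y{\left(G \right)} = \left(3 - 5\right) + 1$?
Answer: $88$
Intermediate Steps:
$o{\left(d,h \right)} = - \frac{1}{4}$ ($o{\left(d,h \right)} = \frac{3}{4} + \frac{1}{4} \left(-4\right) = \frac{3}{4} - 1 = - \frac{1}{4}$)
$y{\left(G \right)} = -1$ ($y{\left(G \right)} = -2 + 1 = -1$)
$S = -88$ ($S = 3 - 91 = -88$)
$y{\left(o{\left(0,-2 \right)} \right)} S = \left(-1\right) \left(-88\right) = 88$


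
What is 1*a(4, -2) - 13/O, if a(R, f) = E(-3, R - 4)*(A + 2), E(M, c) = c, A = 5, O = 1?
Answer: -13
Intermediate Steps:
a(R, f) = -28 + 7*R (a(R, f) = (R - 4)*(5 + 2) = (-4 + R)*7 = -28 + 7*R)
1*a(4, -2) - 13/O = 1*(-28 + 7*4) - 13/1 = 1*(-28 + 28) - 13*1 = 1*0 - 13 = 0 - 13 = -13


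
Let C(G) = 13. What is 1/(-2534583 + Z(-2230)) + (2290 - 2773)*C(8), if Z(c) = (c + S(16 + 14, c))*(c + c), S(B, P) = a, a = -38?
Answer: -47599196462/7580697 ≈ -6279.0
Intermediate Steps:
S(B, P) = -38
Z(c) = 2*c*(-38 + c) (Z(c) = (c - 38)*(c + c) = (-38 + c)*(2*c) = 2*c*(-38 + c))
1/(-2534583 + Z(-2230)) + (2290 - 2773)*C(8) = 1/(-2534583 + 2*(-2230)*(-38 - 2230)) + (2290 - 2773)*13 = 1/(-2534583 + 2*(-2230)*(-2268)) - 483*13 = 1/(-2534583 + 10115280) - 6279 = 1/7580697 - 6279 = -47599196462/7580697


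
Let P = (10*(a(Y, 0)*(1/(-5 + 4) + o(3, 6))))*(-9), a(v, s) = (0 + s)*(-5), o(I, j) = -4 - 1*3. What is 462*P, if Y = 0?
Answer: 0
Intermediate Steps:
o(I, j) = -7 (o(I, j) = -4 - 3 = -7)
a(v, s) = -5*s (a(v, s) = s*(-5) = -5*s)
P = 0 (P = (10*((-5*0)*(1/(-5 + 4) - 7)))*(-9) = (10*(0*(1/(-1) - 7)))*(-9) = (10*(0*(-1 - 7)))*(-9) = (10*(0*(-8)))*(-9) = (10*0)*(-9) = 0*(-9) = 0)
462*P = 462*0 = 0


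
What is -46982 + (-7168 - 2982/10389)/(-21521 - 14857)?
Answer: -2959313623985/62988507 ≈ -46982.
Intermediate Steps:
-46982 + (-7168 - 2982/10389)/(-21521 - 14857) = -46982 + (-7168 - 2982*1/10389)/(-36378) = -46982 + (-7168 - 994/3463)*(-1/36378) = -46982 - 24823778/3463*(-1/36378) = -46982 + 12411889/62988507 = -2959313623985/62988507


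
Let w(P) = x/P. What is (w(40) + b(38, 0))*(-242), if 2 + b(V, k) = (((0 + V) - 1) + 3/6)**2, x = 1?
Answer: -6796691/20 ≈ -3.3983e+5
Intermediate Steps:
w(P) = 1/P
b(V, k) = -2 + (-1/2 + V)**2 (b(V, k) = -2 + (((0 + V) - 1) + 3/6)**2 = -2 + ((V - 1) + 3*(1/6))**2 = -2 + ((-1 + V) + 1/2)**2 = -2 + (-1/2 + V)**2)
(w(40) + b(38, 0))*(-242) = (1/40 + (-7/4 + 38**2 - 1*38))*(-242) = (1/40 + (-7/4 + 1444 - 38))*(-242) = (1/40 + 5617/4)*(-242) = (56171/40)*(-242) = -6796691/20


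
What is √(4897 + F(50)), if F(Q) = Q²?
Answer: √7397 ≈ 86.006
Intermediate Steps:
√(4897 + F(50)) = √(4897 + 50²) = √(4897 + 2500) = √7397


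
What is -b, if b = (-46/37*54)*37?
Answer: 2484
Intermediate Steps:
b = -2484 (b = (-46*1/37*54)*37 = -46/37*54*37 = -2484/37*37 = -2484)
-b = -1*(-2484) = 2484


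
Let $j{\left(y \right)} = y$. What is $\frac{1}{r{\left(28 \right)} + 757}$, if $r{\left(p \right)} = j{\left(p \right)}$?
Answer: $\frac{1}{785} \approx 0.0012739$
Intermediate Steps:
$r{\left(p \right)} = p$
$\frac{1}{r{\left(28 \right)} + 757} = \frac{1}{28 + 757} = \frac{1}{785}$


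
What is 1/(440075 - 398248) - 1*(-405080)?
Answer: 16943281161/41827 ≈ 4.0508e+5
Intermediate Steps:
1/(440075 - 398248) - 1*(-405080) = 1/41827 + 405080 = 16943281161/41827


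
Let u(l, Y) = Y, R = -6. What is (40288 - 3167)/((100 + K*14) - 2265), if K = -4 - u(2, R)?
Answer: -37121/2137 ≈ -17.371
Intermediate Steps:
K = 2 (K = -4 - 1*(-6) = -4 + 6 = 2)
(40288 - 3167)/((100 + K*14) - 2265) = (40288 - 3167)/((100 + 2*14) - 2265) = 37121/((100 + 28) - 2265) = 37121/(128 - 2265) = 37121/(-2137) = 37121*(-1/2137) = -37121/2137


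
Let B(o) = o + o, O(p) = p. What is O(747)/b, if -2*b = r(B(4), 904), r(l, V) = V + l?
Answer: -249/152 ≈ -1.6382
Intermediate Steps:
B(o) = 2*o
b = -456 (b = -(904 + 2*4)/2 = -(904 + 8)/2 = -1/2*912 = -456)
O(747)/b = 747/(-456) = 747*(-1/456) = -249/152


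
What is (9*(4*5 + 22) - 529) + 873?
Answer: 722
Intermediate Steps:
(9*(4*5 + 22) - 529) + 873 = (9*(20 + 22) - 529) + 873 = (9*42 - 529) + 873 = (378 - 529) + 873 = -151 + 873 = 722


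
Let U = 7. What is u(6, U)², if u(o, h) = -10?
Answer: 100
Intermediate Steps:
u(6, U)² = (-10)² = 100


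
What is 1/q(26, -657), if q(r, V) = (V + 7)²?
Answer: 1/422500 ≈ 2.3669e-6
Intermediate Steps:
q(r, V) = (7 + V)²
1/q(26, -657) = 1/((7 - 657)²) = 1/((-650)²) = 1/422500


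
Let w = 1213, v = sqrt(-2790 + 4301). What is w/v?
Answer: 1213*sqrt(1511)/1511 ≈ 31.205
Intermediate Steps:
v = sqrt(1511) ≈ 38.872
w/v = 1213/(sqrt(1511)) = 1213*(sqrt(1511)/1511) = 1213*sqrt(1511)/1511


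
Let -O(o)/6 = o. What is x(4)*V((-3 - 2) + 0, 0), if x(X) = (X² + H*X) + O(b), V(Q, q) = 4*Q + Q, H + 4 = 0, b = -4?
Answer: -600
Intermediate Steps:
O(o) = -6*o
H = -4 (H = -4 + 0 = -4)
V(Q, q) = 5*Q
x(X) = 24 + X² - 4*X (x(X) = (X² - 4*X) - 6*(-4) = (X² - 4*X) + 24 = 24 + X² - 4*X)
x(4)*V((-3 - 2) + 0, 0) = (24 + 4² - 4*4)*(5*((-3 - 2) + 0)) = (24 + 16 - 16)*(5*(-5 + 0)) = 24*(5*(-5)) = 24*(-25) = -600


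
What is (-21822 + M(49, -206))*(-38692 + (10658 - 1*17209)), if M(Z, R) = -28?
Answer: 988559550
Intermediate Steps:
(-21822 + M(49, -206))*(-38692 + (10658 - 1*17209)) = (-21822 - 28)*(-38692 + (10658 - 1*17209)) = -21850*(-38692 + (10658 - 17209)) = -21850*(-38692 - 6551) = -21850*(-45243) = 988559550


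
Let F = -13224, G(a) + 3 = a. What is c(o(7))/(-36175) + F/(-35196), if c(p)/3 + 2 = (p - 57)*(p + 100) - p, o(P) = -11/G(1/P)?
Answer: 35393410609/42440510000 ≈ 0.83395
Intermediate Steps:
G(a) = -3 + a
o(P) = -11/(-3 + 1/P)
c(p) = -6 - 3*p + 3*(-57 + p)*(100 + p) (c(p) = -6 + 3*((p - 57)*(p + 100) - p) = -6 + 3*((-57 + p)*(100 + p) - p) = -6 + 3*(-p + (-57 + p)*(100 + p)) = -6 + (-3*p + 3*(-57 + p)*(100 + p)) = -6 - 3*p + 3*(-57 + p)*(100 + p))
c(o(7))/(-36175) + F/(-35196) = (-17106 + 3*(11*7/(-1 + 3*7))² + 126*(11*7/(-1 + 3*7)))/(-36175) - 13224/(-35196) = (-17106 + 3*(11*7/(-1 + 21))² + 126*(11*7/(-1 + 21)))*(-1/36175) - 13224*(-1/35196) = (-17106 + 3*(11*7/20)² + 126*(11*7/20))*(-1/36175) + 1102/2933 = (-17106 + 3*(11*7*(1/20))² + 126*(11*7*(1/20)))*(-1/36175) + 1102/2933 = (-17106 + 3*(77/20)² + 126*(77/20))*(-1/36175) + 1102/2933 = (-17106 + 3*(5929/400) + 4851/10)*(-1/36175) + 1102/2933 = (-17106 + 17787/400 + 4851/10)*(-1/36175) + 1102/2933 = -6630573/400*(-1/36175) + 1102/2933 = 6630573/14470000 + 1102/2933 = 35393410609/42440510000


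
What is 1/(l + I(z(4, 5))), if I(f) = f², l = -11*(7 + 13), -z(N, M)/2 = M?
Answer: -1/120 ≈ -0.0083333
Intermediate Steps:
z(N, M) = -2*M
l = -220 (l = -11*20 = -220)
1/(l + I(z(4, 5))) = 1/(-220 + (-2*5)²) = 1/(-220 + (-10)²) = 1/(-220 + 100) = 1/(-120) = -1/120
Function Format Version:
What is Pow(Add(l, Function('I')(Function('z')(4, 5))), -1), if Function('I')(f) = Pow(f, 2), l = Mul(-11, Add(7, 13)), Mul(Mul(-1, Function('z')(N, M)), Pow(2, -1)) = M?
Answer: Rational(-1, 120) ≈ -0.0083333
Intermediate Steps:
Function('z')(N, M) = Mul(-2, M)
l = -220 (l = Mul(-11, 20) = -220)
Pow(Add(l, Function('I')(Function('z')(4, 5))), -1) = Pow(Add(-220, Pow(Mul(-2, 5), 2)), -1) = Pow(Add(-220, Pow(-10, 2)), -1) = Pow(Add(-220, 100), -1) = Pow(-120, -1) = Rational(-1, 120)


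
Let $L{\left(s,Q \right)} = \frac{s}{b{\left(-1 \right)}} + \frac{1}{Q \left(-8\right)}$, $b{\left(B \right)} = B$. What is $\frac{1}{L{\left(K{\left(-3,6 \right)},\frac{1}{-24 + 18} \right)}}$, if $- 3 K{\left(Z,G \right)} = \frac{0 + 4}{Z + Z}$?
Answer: $\frac{36}{19} \approx 1.8947$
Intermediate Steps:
$K{\left(Z,G \right)} = - \frac{2}{3 Z}$ ($K{\left(Z,G \right)} = - \frac{\left(0 + 4\right) \frac{1}{Z + Z}}{3} = - \frac{4 \frac{1}{2 Z}}{3} = - \frac{2 \frac{1}{Z}}{3} = - \frac{2}{3 Z}$)
$L{\left(s,Q \right)} = - s - \frac{1}{8 Q}$ ($L{\left(s,Q \right)} = \frac{s}{-1} + \frac{1}{Q \left(-8\right)} = s \left(-1\right) + \frac{1}{Q} \left(- \frac{1}{8}\right) = - s - \frac{1}{8 Q}$)
$\frac{1}{L{\left(K{\left(-3,6 \right)},\frac{1}{-24 + 18} \right)}} = \frac{1}{- \frac{-2}{3 \left(-3\right)} - \frac{1}{8 \frac{1}{-24 + 18}}} = \frac{1}{- \frac{\left(-2\right) \left(-1\right)}{3 \cdot 3} - \frac{1}{8 \frac{1}{-6}}} = \frac{1}{\left(-1\right) \frac{2}{9} - \frac{1}{8 \left(- \frac{1}{6}\right)}} = \frac{1}{- \frac{2}{9} - - \frac{3}{4}} = \frac{1}{- \frac{2}{9} + \frac{3}{4}} = \frac{1}{\frac{19}{36}} = \frac{36}{19}$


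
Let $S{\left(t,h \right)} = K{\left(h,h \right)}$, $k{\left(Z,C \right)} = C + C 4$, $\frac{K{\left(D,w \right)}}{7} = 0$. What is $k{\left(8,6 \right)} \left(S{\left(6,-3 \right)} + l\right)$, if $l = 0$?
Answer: $0$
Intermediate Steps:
$K{\left(D,w \right)} = 0$ ($K{\left(D,w \right)} = 7 \cdot 0 = 0$)
$k{\left(Z,C \right)} = 5 C$ ($k{\left(Z,C \right)} = C + 4 C = 5 C$)
$S{\left(t,h \right)} = 0$
$k{\left(8,6 \right)} \left(S{\left(6,-3 \right)} + l\right) = 5 \cdot 6 \left(0 + 0\right) = 30 \cdot 0 = 0$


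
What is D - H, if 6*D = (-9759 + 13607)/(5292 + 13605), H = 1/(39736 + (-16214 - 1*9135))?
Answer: 27623897/815613417 ≈ 0.033869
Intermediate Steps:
H = 1/14387 (H = 1/(39736 + (-16214 - 9135)) = 1/(39736 - 25349) = 1/14387 ≈ 6.9507e-5)
D = 1924/56691 (D = ((-9759 + 13607)/(5292 + 13605))/6 = (3848/18897)/6 = (3848*(1/18897))/6 = (1/6)*(3848/18897) = 1924/56691 ≈ 0.033938)
D - H = 1924/56691 - 1*1/14387 = 1924/56691 - 1/14387 = 27623897/815613417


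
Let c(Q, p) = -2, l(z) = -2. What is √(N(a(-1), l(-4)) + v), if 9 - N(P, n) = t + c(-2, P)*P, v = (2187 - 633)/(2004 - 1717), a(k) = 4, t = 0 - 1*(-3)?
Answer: 2*√8159/41 ≈ 4.4062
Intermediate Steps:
t = 3 (t = 0 + 3 = 3)
v = 222/41 (v = 1554/287 = 1554*(1/287) = 222/41 ≈ 5.4146)
N(P, n) = 6 + 2*P (N(P, n) = 9 - (3 - 2*P) = 9 + (-3 + 2*P) = 6 + 2*P)
√(N(a(-1), l(-4)) + v) = √((6 + 2*4) + 222/41) = √((6 + 8) + 222/41) = √(14 + 222/41) = √(796/41) = 2*√8159/41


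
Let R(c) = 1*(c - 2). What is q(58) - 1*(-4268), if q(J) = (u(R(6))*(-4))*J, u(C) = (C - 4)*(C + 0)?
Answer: 4268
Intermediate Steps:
R(c) = -2 + c (R(c) = 1*(-2 + c) = -2 + c)
u(C) = C*(-4 + C) (u(C) = (-4 + C)*C = C*(-4 + C))
q(J) = 0 (q(J) = (((-2 + 6)*(-4 + (-2 + 6)))*(-4))*J = ((4*(-4 + 4))*(-4))*J = ((4*0)*(-4))*J = (0*(-4))*J = 0*J = 0)
q(58) - 1*(-4268) = 0 - 1*(-4268) = 0 + 4268 = 4268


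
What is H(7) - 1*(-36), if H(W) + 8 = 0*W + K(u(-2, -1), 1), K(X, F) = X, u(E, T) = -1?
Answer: 27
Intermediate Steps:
H(W) = -9 (H(W) = -8 + (0*W - 1) = -8 + (0 - 1) = -8 - 1 = -9)
H(7) - 1*(-36) = -9 - 1*(-36) = -9 + 36 = 27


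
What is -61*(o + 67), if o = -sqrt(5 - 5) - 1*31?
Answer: -2196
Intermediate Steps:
o = -31 (o = -sqrt(0) - 31 = -1*0 - 31 = 0 - 31 = -31)
-61*(o + 67) = -61*(-31 + 67) = -61*36 = -2196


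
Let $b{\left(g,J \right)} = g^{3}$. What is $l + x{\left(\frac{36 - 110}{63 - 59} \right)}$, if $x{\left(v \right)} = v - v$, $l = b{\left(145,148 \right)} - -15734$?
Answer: $3064359$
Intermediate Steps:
$l = 3064359$ ($l = 145^{3} - -15734 = 3048625 + 15734 = 3064359$)
$x{\left(v \right)} = 0$
$l + x{\left(\frac{36 - 110}{63 - 59} \right)} = 3064359 + 0 = 3064359$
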